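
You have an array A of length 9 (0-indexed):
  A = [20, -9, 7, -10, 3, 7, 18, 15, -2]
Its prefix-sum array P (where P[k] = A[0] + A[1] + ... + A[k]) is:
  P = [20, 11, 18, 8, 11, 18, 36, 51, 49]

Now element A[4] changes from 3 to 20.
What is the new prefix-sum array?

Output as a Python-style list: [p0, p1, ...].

Answer: [20, 11, 18, 8, 28, 35, 53, 68, 66]

Derivation:
Change: A[4] 3 -> 20, delta = 17
P[k] for k < 4: unchanged (A[4] not included)
P[k] for k >= 4: shift by delta = 17
  P[0] = 20 + 0 = 20
  P[1] = 11 + 0 = 11
  P[2] = 18 + 0 = 18
  P[3] = 8 + 0 = 8
  P[4] = 11 + 17 = 28
  P[5] = 18 + 17 = 35
  P[6] = 36 + 17 = 53
  P[7] = 51 + 17 = 68
  P[8] = 49 + 17 = 66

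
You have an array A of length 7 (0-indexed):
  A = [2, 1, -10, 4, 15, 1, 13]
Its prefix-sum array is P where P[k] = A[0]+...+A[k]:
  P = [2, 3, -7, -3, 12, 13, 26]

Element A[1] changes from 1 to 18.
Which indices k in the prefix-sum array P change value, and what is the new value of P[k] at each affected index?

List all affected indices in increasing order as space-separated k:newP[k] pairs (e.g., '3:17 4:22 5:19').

P[k] = A[0] + ... + A[k]
P[k] includes A[1] iff k >= 1
Affected indices: 1, 2, ..., 6; delta = 17
  P[1]: 3 + 17 = 20
  P[2]: -7 + 17 = 10
  P[3]: -3 + 17 = 14
  P[4]: 12 + 17 = 29
  P[5]: 13 + 17 = 30
  P[6]: 26 + 17 = 43

Answer: 1:20 2:10 3:14 4:29 5:30 6:43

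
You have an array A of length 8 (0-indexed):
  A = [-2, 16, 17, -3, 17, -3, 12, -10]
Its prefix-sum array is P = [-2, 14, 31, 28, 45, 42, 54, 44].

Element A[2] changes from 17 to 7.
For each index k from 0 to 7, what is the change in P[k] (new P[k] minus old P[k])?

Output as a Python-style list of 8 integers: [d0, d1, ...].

Element change: A[2] 17 -> 7, delta = -10
For k < 2: P[k] unchanged, delta_P[k] = 0
For k >= 2: P[k] shifts by exactly -10
Delta array: [0, 0, -10, -10, -10, -10, -10, -10]

Answer: [0, 0, -10, -10, -10, -10, -10, -10]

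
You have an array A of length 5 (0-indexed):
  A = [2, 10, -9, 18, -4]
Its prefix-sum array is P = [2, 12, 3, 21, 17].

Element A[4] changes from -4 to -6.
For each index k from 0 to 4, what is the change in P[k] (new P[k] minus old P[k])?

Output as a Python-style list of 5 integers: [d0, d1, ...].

Element change: A[4] -4 -> -6, delta = -2
For k < 4: P[k] unchanged, delta_P[k] = 0
For k >= 4: P[k] shifts by exactly -2
Delta array: [0, 0, 0, 0, -2]

Answer: [0, 0, 0, 0, -2]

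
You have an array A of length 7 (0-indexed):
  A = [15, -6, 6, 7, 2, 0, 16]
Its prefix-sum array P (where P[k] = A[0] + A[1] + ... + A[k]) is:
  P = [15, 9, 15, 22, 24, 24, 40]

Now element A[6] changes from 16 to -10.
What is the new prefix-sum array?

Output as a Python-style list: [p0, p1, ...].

Answer: [15, 9, 15, 22, 24, 24, 14]

Derivation:
Change: A[6] 16 -> -10, delta = -26
P[k] for k < 6: unchanged (A[6] not included)
P[k] for k >= 6: shift by delta = -26
  P[0] = 15 + 0 = 15
  P[1] = 9 + 0 = 9
  P[2] = 15 + 0 = 15
  P[3] = 22 + 0 = 22
  P[4] = 24 + 0 = 24
  P[5] = 24 + 0 = 24
  P[6] = 40 + -26 = 14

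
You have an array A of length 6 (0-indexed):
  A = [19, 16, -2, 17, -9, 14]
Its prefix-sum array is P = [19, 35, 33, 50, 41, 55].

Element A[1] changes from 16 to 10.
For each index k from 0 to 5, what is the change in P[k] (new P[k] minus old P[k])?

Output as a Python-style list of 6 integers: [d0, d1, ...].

Answer: [0, -6, -6, -6, -6, -6]

Derivation:
Element change: A[1] 16 -> 10, delta = -6
For k < 1: P[k] unchanged, delta_P[k] = 0
For k >= 1: P[k] shifts by exactly -6
Delta array: [0, -6, -6, -6, -6, -6]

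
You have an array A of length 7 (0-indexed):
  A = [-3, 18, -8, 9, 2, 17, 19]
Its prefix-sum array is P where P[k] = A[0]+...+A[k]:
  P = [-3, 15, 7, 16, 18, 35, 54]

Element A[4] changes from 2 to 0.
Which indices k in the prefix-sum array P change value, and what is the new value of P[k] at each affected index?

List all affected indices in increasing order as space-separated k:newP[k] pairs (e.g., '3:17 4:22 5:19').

P[k] = A[0] + ... + A[k]
P[k] includes A[4] iff k >= 4
Affected indices: 4, 5, ..., 6; delta = -2
  P[4]: 18 + -2 = 16
  P[5]: 35 + -2 = 33
  P[6]: 54 + -2 = 52

Answer: 4:16 5:33 6:52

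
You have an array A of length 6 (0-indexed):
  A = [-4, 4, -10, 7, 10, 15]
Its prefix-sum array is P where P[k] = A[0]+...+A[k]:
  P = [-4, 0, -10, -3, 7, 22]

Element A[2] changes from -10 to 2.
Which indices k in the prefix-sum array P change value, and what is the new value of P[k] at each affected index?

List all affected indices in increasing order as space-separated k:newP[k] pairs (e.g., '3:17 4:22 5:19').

Answer: 2:2 3:9 4:19 5:34

Derivation:
P[k] = A[0] + ... + A[k]
P[k] includes A[2] iff k >= 2
Affected indices: 2, 3, ..., 5; delta = 12
  P[2]: -10 + 12 = 2
  P[3]: -3 + 12 = 9
  P[4]: 7 + 12 = 19
  P[5]: 22 + 12 = 34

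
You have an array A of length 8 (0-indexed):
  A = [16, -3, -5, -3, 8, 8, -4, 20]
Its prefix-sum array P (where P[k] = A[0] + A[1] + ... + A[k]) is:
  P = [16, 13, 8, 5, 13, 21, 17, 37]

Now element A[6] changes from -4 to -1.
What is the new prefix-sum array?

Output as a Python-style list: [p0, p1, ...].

Answer: [16, 13, 8, 5, 13, 21, 20, 40]

Derivation:
Change: A[6] -4 -> -1, delta = 3
P[k] for k < 6: unchanged (A[6] not included)
P[k] for k >= 6: shift by delta = 3
  P[0] = 16 + 0 = 16
  P[1] = 13 + 0 = 13
  P[2] = 8 + 0 = 8
  P[3] = 5 + 0 = 5
  P[4] = 13 + 0 = 13
  P[5] = 21 + 0 = 21
  P[6] = 17 + 3 = 20
  P[7] = 37 + 3 = 40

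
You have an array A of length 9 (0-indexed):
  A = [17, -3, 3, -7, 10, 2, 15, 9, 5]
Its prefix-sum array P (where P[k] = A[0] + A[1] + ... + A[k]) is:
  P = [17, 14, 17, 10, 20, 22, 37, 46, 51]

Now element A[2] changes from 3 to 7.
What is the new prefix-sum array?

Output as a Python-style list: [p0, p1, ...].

Change: A[2] 3 -> 7, delta = 4
P[k] for k < 2: unchanged (A[2] not included)
P[k] for k >= 2: shift by delta = 4
  P[0] = 17 + 0 = 17
  P[1] = 14 + 0 = 14
  P[2] = 17 + 4 = 21
  P[3] = 10 + 4 = 14
  P[4] = 20 + 4 = 24
  P[5] = 22 + 4 = 26
  P[6] = 37 + 4 = 41
  P[7] = 46 + 4 = 50
  P[8] = 51 + 4 = 55

Answer: [17, 14, 21, 14, 24, 26, 41, 50, 55]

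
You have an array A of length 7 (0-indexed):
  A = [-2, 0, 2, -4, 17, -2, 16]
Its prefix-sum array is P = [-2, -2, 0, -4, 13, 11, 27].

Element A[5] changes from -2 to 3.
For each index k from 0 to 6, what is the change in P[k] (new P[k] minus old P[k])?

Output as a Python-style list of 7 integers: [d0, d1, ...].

Element change: A[5] -2 -> 3, delta = 5
For k < 5: P[k] unchanged, delta_P[k] = 0
For k >= 5: P[k] shifts by exactly 5
Delta array: [0, 0, 0, 0, 0, 5, 5]

Answer: [0, 0, 0, 0, 0, 5, 5]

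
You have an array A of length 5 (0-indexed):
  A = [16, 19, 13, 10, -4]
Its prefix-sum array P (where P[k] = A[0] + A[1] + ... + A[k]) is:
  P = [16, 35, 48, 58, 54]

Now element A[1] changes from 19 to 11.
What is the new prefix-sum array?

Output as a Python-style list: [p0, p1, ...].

Answer: [16, 27, 40, 50, 46]

Derivation:
Change: A[1] 19 -> 11, delta = -8
P[k] for k < 1: unchanged (A[1] not included)
P[k] for k >= 1: shift by delta = -8
  P[0] = 16 + 0 = 16
  P[1] = 35 + -8 = 27
  P[2] = 48 + -8 = 40
  P[3] = 58 + -8 = 50
  P[4] = 54 + -8 = 46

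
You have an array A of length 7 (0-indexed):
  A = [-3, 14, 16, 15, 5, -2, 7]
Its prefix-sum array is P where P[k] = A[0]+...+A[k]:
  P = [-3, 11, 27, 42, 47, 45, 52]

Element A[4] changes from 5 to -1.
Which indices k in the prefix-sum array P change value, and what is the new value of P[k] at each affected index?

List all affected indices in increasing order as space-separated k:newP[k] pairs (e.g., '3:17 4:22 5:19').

P[k] = A[0] + ... + A[k]
P[k] includes A[4] iff k >= 4
Affected indices: 4, 5, ..., 6; delta = -6
  P[4]: 47 + -6 = 41
  P[5]: 45 + -6 = 39
  P[6]: 52 + -6 = 46

Answer: 4:41 5:39 6:46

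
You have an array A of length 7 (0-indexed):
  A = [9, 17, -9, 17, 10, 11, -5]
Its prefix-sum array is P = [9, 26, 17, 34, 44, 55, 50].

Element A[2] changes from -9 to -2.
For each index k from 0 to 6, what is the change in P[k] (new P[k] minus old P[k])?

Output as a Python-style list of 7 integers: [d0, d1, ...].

Answer: [0, 0, 7, 7, 7, 7, 7]

Derivation:
Element change: A[2] -9 -> -2, delta = 7
For k < 2: P[k] unchanged, delta_P[k] = 0
For k >= 2: P[k] shifts by exactly 7
Delta array: [0, 0, 7, 7, 7, 7, 7]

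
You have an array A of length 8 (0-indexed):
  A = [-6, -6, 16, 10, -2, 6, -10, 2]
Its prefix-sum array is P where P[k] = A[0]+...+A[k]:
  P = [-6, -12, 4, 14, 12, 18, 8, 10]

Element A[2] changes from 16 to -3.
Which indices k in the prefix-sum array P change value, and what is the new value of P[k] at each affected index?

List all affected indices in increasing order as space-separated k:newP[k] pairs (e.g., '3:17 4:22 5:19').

P[k] = A[0] + ... + A[k]
P[k] includes A[2] iff k >= 2
Affected indices: 2, 3, ..., 7; delta = -19
  P[2]: 4 + -19 = -15
  P[3]: 14 + -19 = -5
  P[4]: 12 + -19 = -7
  P[5]: 18 + -19 = -1
  P[6]: 8 + -19 = -11
  P[7]: 10 + -19 = -9

Answer: 2:-15 3:-5 4:-7 5:-1 6:-11 7:-9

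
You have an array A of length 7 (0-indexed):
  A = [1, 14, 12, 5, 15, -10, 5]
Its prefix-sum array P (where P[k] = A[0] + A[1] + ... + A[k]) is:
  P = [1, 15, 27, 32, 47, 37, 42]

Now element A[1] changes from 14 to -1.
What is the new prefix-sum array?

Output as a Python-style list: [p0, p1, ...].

Answer: [1, 0, 12, 17, 32, 22, 27]

Derivation:
Change: A[1] 14 -> -1, delta = -15
P[k] for k < 1: unchanged (A[1] not included)
P[k] for k >= 1: shift by delta = -15
  P[0] = 1 + 0 = 1
  P[1] = 15 + -15 = 0
  P[2] = 27 + -15 = 12
  P[3] = 32 + -15 = 17
  P[4] = 47 + -15 = 32
  P[5] = 37 + -15 = 22
  P[6] = 42 + -15 = 27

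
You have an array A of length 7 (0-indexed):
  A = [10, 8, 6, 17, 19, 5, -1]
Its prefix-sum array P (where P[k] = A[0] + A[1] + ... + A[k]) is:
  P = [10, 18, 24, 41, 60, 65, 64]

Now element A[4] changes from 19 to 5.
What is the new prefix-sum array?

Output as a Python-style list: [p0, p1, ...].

Change: A[4] 19 -> 5, delta = -14
P[k] for k < 4: unchanged (A[4] not included)
P[k] for k >= 4: shift by delta = -14
  P[0] = 10 + 0 = 10
  P[1] = 18 + 0 = 18
  P[2] = 24 + 0 = 24
  P[3] = 41 + 0 = 41
  P[4] = 60 + -14 = 46
  P[5] = 65 + -14 = 51
  P[6] = 64 + -14 = 50

Answer: [10, 18, 24, 41, 46, 51, 50]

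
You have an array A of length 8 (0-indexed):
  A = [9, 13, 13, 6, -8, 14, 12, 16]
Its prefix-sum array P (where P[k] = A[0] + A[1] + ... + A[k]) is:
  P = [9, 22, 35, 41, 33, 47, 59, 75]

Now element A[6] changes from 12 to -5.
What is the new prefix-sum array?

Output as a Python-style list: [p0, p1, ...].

Answer: [9, 22, 35, 41, 33, 47, 42, 58]

Derivation:
Change: A[6] 12 -> -5, delta = -17
P[k] for k < 6: unchanged (A[6] not included)
P[k] for k >= 6: shift by delta = -17
  P[0] = 9 + 0 = 9
  P[1] = 22 + 0 = 22
  P[2] = 35 + 0 = 35
  P[3] = 41 + 0 = 41
  P[4] = 33 + 0 = 33
  P[5] = 47 + 0 = 47
  P[6] = 59 + -17 = 42
  P[7] = 75 + -17 = 58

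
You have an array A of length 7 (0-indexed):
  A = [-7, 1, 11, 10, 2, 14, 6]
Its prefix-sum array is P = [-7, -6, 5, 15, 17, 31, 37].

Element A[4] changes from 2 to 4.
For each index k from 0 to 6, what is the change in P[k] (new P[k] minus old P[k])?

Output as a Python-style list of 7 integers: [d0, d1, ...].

Element change: A[4] 2 -> 4, delta = 2
For k < 4: P[k] unchanged, delta_P[k] = 0
For k >= 4: P[k] shifts by exactly 2
Delta array: [0, 0, 0, 0, 2, 2, 2]

Answer: [0, 0, 0, 0, 2, 2, 2]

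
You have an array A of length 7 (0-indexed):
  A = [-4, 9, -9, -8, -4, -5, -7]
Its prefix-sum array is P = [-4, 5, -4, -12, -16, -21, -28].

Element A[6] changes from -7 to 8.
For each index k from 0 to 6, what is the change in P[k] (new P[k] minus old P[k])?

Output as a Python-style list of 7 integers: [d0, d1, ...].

Answer: [0, 0, 0, 0, 0, 0, 15]

Derivation:
Element change: A[6] -7 -> 8, delta = 15
For k < 6: P[k] unchanged, delta_P[k] = 0
For k >= 6: P[k] shifts by exactly 15
Delta array: [0, 0, 0, 0, 0, 0, 15]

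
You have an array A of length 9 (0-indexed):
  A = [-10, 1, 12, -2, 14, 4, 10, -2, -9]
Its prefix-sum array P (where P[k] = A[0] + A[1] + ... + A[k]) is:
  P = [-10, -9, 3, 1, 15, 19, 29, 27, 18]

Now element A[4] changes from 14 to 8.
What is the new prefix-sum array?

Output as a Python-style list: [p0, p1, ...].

Change: A[4] 14 -> 8, delta = -6
P[k] for k < 4: unchanged (A[4] not included)
P[k] for k >= 4: shift by delta = -6
  P[0] = -10 + 0 = -10
  P[1] = -9 + 0 = -9
  P[2] = 3 + 0 = 3
  P[3] = 1 + 0 = 1
  P[4] = 15 + -6 = 9
  P[5] = 19 + -6 = 13
  P[6] = 29 + -6 = 23
  P[7] = 27 + -6 = 21
  P[8] = 18 + -6 = 12

Answer: [-10, -9, 3, 1, 9, 13, 23, 21, 12]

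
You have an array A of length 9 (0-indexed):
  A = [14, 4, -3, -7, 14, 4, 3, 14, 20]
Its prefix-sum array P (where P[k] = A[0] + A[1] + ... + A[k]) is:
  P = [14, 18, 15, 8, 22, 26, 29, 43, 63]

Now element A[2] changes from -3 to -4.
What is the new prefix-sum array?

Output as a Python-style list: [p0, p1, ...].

Change: A[2] -3 -> -4, delta = -1
P[k] for k < 2: unchanged (A[2] not included)
P[k] for k >= 2: shift by delta = -1
  P[0] = 14 + 0 = 14
  P[1] = 18 + 0 = 18
  P[2] = 15 + -1 = 14
  P[3] = 8 + -1 = 7
  P[4] = 22 + -1 = 21
  P[5] = 26 + -1 = 25
  P[6] = 29 + -1 = 28
  P[7] = 43 + -1 = 42
  P[8] = 63 + -1 = 62

Answer: [14, 18, 14, 7, 21, 25, 28, 42, 62]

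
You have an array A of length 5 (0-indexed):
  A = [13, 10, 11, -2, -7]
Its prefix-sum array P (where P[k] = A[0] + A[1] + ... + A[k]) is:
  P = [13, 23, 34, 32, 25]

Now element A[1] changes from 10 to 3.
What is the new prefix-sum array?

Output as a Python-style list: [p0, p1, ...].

Answer: [13, 16, 27, 25, 18]

Derivation:
Change: A[1] 10 -> 3, delta = -7
P[k] for k < 1: unchanged (A[1] not included)
P[k] for k >= 1: shift by delta = -7
  P[0] = 13 + 0 = 13
  P[1] = 23 + -7 = 16
  P[2] = 34 + -7 = 27
  P[3] = 32 + -7 = 25
  P[4] = 25 + -7 = 18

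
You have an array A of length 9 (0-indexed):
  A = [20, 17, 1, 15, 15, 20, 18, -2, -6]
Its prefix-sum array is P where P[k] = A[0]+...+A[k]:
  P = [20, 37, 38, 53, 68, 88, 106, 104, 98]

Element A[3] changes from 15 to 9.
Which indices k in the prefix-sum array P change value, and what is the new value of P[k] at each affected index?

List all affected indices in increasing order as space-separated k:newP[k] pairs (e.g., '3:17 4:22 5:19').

Answer: 3:47 4:62 5:82 6:100 7:98 8:92

Derivation:
P[k] = A[0] + ... + A[k]
P[k] includes A[3] iff k >= 3
Affected indices: 3, 4, ..., 8; delta = -6
  P[3]: 53 + -6 = 47
  P[4]: 68 + -6 = 62
  P[5]: 88 + -6 = 82
  P[6]: 106 + -6 = 100
  P[7]: 104 + -6 = 98
  P[8]: 98 + -6 = 92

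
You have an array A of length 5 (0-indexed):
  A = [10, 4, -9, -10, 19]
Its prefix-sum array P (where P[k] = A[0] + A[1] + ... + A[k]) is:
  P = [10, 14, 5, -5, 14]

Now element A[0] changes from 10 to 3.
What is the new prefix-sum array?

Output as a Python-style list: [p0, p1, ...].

Change: A[0] 10 -> 3, delta = -7
P[k] for k < 0: unchanged (A[0] not included)
P[k] for k >= 0: shift by delta = -7
  P[0] = 10 + -7 = 3
  P[1] = 14 + -7 = 7
  P[2] = 5 + -7 = -2
  P[3] = -5 + -7 = -12
  P[4] = 14 + -7 = 7

Answer: [3, 7, -2, -12, 7]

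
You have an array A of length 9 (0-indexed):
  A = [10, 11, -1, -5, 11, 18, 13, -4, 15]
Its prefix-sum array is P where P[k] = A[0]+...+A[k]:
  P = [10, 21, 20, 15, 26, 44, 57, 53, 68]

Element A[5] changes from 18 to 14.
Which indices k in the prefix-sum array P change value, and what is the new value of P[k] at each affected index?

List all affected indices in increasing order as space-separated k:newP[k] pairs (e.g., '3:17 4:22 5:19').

P[k] = A[0] + ... + A[k]
P[k] includes A[5] iff k >= 5
Affected indices: 5, 6, ..., 8; delta = -4
  P[5]: 44 + -4 = 40
  P[6]: 57 + -4 = 53
  P[7]: 53 + -4 = 49
  P[8]: 68 + -4 = 64

Answer: 5:40 6:53 7:49 8:64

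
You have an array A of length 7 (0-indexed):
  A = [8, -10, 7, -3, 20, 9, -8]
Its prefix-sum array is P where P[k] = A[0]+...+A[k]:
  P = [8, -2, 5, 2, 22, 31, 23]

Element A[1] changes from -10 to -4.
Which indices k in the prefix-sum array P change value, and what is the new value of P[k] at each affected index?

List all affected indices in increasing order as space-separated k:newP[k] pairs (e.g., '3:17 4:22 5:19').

P[k] = A[0] + ... + A[k]
P[k] includes A[1] iff k >= 1
Affected indices: 1, 2, ..., 6; delta = 6
  P[1]: -2 + 6 = 4
  P[2]: 5 + 6 = 11
  P[3]: 2 + 6 = 8
  P[4]: 22 + 6 = 28
  P[5]: 31 + 6 = 37
  P[6]: 23 + 6 = 29

Answer: 1:4 2:11 3:8 4:28 5:37 6:29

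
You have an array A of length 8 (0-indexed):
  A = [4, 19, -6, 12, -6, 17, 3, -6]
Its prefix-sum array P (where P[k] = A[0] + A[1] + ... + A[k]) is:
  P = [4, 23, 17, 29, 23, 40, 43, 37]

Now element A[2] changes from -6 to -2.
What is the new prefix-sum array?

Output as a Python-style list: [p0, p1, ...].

Answer: [4, 23, 21, 33, 27, 44, 47, 41]

Derivation:
Change: A[2] -6 -> -2, delta = 4
P[k] for k < 2: unchanged (A[2] not included)
P[k] for k >= 2: shift by delta = 4
  P[0] = 4 + 0 = 4
  P[1] = 23 + 0 = 23
  P[2] = 17 + 4 = 21
  P[3] = 29 + 4 = 33
  P[4] = 23 + 4 = 27
  P[5] = 40 + 4 = 44
  P[6] = 43 + 4 = 47
  P[7] = 37 + 4 = 41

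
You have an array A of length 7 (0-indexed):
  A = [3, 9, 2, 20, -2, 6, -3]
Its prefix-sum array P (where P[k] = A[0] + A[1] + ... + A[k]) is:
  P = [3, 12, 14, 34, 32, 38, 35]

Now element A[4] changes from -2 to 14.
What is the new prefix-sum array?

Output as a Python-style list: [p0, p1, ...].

Answer: [3, 12, 14, 34, 48, 54, 51]

Derivation:
Change: A[4] -2 -> 14, delta = 16
P[k] for k < 4: unchanged (A[4] not included)
P[k] for k >= 4: shift by delta = 16
  P[0] = 3 + 0 = 3
  P[1] = 12 + 0 = 12
  P[2] = 14 + 0 = 14
  P[3] = 34 + 0 = 34
  P[4] = 32 + 16 = 48
  P[5] = 38 + 16 = 54
  P[6] = 35 + 16 = 51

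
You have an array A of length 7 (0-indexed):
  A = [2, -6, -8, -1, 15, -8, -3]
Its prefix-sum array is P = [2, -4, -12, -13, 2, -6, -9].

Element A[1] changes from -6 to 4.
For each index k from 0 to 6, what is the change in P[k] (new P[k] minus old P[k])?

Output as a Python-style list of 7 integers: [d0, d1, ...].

Element change: A[1] -6 -> 4, delta = 10
For k < 1: P[k] unchanged, delta_P[k] = 0
For k >= 1: P[k] shifts by exactly 10
Delta array: [0, 10, 10, 10, 10, 10, 10]

Answer: [0, 10, 10, 10, 10, 10, 10]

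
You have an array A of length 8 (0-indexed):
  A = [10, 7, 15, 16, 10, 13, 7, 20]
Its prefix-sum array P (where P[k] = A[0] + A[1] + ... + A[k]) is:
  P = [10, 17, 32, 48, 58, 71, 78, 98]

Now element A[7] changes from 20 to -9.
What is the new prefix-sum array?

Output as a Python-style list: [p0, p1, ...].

Change: A[7] 20 -> -9, delta = -29
P[k] for k < 7: unchanged (A[7] not included)
P[k] for k >= 7: shift by delta = -29
  P[0] = 10 + 0 = 10
  P[1] = 17 + 0 = 17
  P[2] = 32 + 0 = 32
  P[3] = 48 + 0 = 48
  P[4] = 58 + 0 = 58
  P[5] = 71 + 0 = 71
  P[6] = 78 + 0 = 78
  P[7] = 98 + -29 = 69

Answer: [10, 17, 32, 48, 58, 71, 78, 69]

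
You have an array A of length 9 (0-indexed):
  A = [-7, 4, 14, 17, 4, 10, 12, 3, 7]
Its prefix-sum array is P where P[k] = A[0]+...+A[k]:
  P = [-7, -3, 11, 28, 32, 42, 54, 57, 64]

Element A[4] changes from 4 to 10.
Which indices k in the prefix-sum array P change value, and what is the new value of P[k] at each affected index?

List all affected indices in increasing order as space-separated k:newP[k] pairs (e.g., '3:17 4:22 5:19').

Answer: 4:38 5:48 6:60 7:63 8:70

Derivation:
P[k] = A[0] + ... + A[k]
P[k] includes A[4] iff k >= 4
Affected indices: 4, 5, ..., 8; delta = 6
  P[4]: 32 + 6 = 38
  P[5]: 42 + 6 = 48
  P[6]: 54 + 6 = 60
  P[7]: 57 + 6 = 63
  P[8]: 64 + 6 = 70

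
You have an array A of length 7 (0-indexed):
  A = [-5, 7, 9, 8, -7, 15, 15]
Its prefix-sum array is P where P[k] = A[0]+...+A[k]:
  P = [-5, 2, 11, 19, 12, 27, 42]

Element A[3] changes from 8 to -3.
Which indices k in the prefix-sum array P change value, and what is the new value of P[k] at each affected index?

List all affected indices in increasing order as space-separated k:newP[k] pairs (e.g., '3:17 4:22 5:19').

P[k] = A[0] + ... + A[k]
P[k] includes A[3] iff k >= 3
Affected indices: 3, 4, ..., 6; delta = -11
  P[3]: 19 + -11 = 8
  P[4]: 12 + -11 = 1
  P[5]: 27 + -11 = 16
  P[6]: 42 + -11 = 31

Answer: 3:8 4:1 5:16 6:31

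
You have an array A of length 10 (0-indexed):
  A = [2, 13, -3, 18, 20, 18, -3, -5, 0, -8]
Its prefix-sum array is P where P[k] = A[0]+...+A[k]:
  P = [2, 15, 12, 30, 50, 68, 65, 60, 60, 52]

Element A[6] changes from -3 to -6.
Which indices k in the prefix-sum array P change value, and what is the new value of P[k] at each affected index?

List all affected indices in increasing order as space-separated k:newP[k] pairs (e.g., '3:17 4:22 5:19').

Answer: 6:62 7:57 8:57 9:49

Derivation:
P[k] = A[0] + ... + A[k]
P[k] includes A[6] iff k >= 6
Affected indices: 6, 7, ..., 9; delta = -3
  P[6]: 65 + -3 = 62
  P[7]: 60 + -3 = 57
  P[8]: 60 + -3 = 57
  P[9]: 52 + -3 = 49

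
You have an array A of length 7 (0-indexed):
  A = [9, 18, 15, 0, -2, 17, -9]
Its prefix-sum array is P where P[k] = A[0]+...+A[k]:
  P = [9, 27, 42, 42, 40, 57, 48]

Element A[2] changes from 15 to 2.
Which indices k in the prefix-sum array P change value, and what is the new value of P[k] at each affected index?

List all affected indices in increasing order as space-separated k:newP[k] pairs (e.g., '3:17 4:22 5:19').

Answer: 2:29 3:29 4:27 5:44 6:35

Derivation:
P[k] = A[0] + ... + A[k]
P[k] includes A[2] iff k >= 2
Affected indices: 2, 3, ..., 6; delta = -13
  P[2]: 42 + -13 = 29
  P[3]: 42 + -13 = 29
  P[4]: 40 + -13 = 27
  P[5]: 57 + -13 = 44
  P[6]: 48 + -13 = 35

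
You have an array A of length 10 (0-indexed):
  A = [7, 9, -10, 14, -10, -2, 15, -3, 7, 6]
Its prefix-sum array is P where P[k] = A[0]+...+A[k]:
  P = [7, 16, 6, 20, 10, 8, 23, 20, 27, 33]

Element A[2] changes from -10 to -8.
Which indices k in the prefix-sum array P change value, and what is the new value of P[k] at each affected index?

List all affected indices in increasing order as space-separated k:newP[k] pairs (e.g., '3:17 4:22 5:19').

P[k] = A[0] + ... + A[k]
P[k] includes A[2] iff k >= 2
Affected indices: 2, 3, ..., 9; delta = 2
  P[2]: 6 + 2 = 8
  P[3]: 20 + 2 = 22
  P[4]: 10 + 2 = 12
  P[5]: 8 + 2 = 10
  P[6]: 23 + 2 = 25
  P[7]: 20 + 2 = 22
  P[8]: 27 + 2 = 29
  P[9]: 33 + 2 = 35

Answer: 2:8 3:22 4:12 5:10 6:25 7:22 8:29 9:35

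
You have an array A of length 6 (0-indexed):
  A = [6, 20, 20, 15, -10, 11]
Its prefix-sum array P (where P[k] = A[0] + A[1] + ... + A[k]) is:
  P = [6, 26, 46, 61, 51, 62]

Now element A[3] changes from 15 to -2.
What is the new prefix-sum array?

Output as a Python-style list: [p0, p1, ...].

Answer: [6, 26, 46, 44, 34, 45]

Derivation:
Change: A[3] 15 -> -2, delta = -17
P[k] for k < 3: unchanged (A[3] not included)
P[k] for k >= 3: shift by delta = -17
  P[0] = 6 + 0 = 6
  P[1] = 26 + 0 = 26
  P[2] = 46 + 0 = 46
  P[3] = 61 + -17 = 44
  P[4] = 51 + -17 = 34
  P[5] = 62 + -17 = 45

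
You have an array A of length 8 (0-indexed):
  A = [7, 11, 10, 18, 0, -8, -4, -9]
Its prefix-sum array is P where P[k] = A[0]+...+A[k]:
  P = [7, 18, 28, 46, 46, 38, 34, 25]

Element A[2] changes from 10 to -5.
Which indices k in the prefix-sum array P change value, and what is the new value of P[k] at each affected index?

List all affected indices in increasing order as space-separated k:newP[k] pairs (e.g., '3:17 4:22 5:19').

P[k] = A[0] + ... + A[k]
P[k] includes A[2] iff k >= 2
Affected indices: 2, 3, ..., 7; delta = -15
  P[2]: 28 + -15 = 13
  P[3]: 46 + -15 = 31
  P[4]: 46 + -15 = 31
  P[5]: 38 + -15 = 23
  P[6]: 34 + -15 = 19
  P[7]: 25 + -15 = 10

Answer: 2:13 3:31 4:31 5:23 6:19 7:10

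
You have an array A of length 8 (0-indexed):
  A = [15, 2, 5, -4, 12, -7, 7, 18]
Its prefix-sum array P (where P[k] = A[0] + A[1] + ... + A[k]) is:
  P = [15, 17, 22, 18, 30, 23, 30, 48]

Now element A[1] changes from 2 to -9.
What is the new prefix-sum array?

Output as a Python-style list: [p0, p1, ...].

Change: A[1] 2 -> -9, delta = -11
P[k] for k < 1: unchanged (A[1] not included)
P[k] for k >= 1: shift by delta = -11
  P[0] = 15 + 0 = 15
  P[1] = 17 + -11 = 6
  P[2] = 22 + -11 = 11
  P[3] = 18 + -11 = 7
  P[4] = 30 + -11 = 19
  P[5] = 23 + -11 = 12
  P[6] = 30 + -11 = 19
  P[7] = 48 + -11 = 37

Answer: [15, 6, 11, 7, 19, 12, 19, 37]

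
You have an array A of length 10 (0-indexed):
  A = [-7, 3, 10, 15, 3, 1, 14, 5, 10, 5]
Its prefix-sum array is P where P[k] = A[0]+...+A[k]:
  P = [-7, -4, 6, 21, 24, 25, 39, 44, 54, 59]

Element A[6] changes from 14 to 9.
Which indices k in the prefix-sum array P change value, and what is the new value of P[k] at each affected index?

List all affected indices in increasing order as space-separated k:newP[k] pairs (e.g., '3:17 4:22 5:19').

Answer: 6:34 7:39 8:49 9:54

Derivation:
P[k] = A[0] + ... + A[k]
P[k] includes A[6] iff k >= 6
Affected indices: 6, 7, ..., 9; delta = -5
  P[6]: 39 + -5 = 34
  P[7]: 44 + -5 = 39
  P[8]: 54 + -5 = 49
  P[9]: 59 + -5 = 54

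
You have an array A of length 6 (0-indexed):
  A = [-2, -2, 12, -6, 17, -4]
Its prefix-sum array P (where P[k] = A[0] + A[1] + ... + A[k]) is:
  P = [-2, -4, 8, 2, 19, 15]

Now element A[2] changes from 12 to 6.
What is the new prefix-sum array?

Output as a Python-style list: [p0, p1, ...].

Change: A[2] 12 -> 6, delta = -6
P[k] for k < 2: unchanged (A[2] not included)
P[k] for k >= 2: shift by delta = -6
  P[0] = -2 + 0 = -2
  P[1] = -4 + 0 = -4
  P[2] = 8 + -6 = 2
  P[3] = 2 + -6 = -4
  P[4] = 19 + -6 = 13
  P[5] = 15 + -6 = 9

Answer: [-2, -4, 2, -4, 13, 9]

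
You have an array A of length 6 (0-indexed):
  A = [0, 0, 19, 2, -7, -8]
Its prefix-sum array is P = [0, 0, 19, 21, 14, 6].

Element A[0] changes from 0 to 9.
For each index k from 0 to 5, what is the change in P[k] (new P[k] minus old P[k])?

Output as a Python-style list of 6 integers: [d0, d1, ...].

Answer: [9, 9, 9, 9, 9, 9]

Derivation:
Element change: A[0] 0 -> 9, delta = 9
For k < 0: P[k] unchanged, delta_P[k] = 0
For k >= 0: P[k] shifts by exactly 9
Delta array: [9, 9, 9, 9, 9, 9]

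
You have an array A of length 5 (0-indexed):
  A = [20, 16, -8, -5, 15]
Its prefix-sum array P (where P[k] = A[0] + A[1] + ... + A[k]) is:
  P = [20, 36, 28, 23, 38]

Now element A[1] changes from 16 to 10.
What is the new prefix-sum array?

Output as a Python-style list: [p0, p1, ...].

Change: A[1] 16 -> 10, delta = -6
P[k] for k < 1: unchanged (A[1] not included)
P[k] for k >= 1: shift by delta = -6
  P[0] = 20 + 0 = 20
  P[1] = 36 + -6 = 30
  P[2] = 28 + -6 = 22
  P[3] = 23 + -6 = 17
  P[4] = 38 + -6 = 32

Answer: [20, 30, 22, 17, 32]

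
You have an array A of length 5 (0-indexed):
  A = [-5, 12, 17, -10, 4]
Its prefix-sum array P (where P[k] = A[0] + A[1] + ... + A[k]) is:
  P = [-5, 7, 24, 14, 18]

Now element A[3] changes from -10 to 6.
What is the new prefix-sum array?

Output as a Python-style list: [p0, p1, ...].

Answer: [-5, 7, 24, 30, 34]

Derivation:
Change: A[3] -10 -> 6, delta = 16
P[k] for k < 3: unchanged (A[3] not included)
P[k] for k >= 3: shift by delta = 16
  P[0] = -5 + 0 = -5
  P[1] = 7 + 0 = 7
  P[2] = 24 + 0 = 24
  P[3] = 14 + 16 = 30
  P[4] = 18 + 16 = 34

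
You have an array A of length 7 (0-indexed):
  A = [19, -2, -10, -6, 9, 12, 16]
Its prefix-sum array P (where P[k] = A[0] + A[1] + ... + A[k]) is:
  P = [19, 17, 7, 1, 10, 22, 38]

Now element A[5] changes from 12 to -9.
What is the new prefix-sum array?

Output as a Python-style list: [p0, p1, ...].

Answer: [19, 17, 7, 1, 10, 1, 17]

Derivation:
Change: A[5] 12 -> -9, delta = -21
P[k] for k < 5: unchanged (A[5] not included)
P[k] for k >= 5: shift by delta = -21
  P[0] = 19 + 0 = 19
  P[1] = 17 + 0 = 17
  P[2] = 7 + 0 = 7
  P[3] = 1 + 0 = 1
  P[4] = 10 + 0 = 10
  P[5] = 22 + -21 = 1
  P[6] = 38 + -21 = 17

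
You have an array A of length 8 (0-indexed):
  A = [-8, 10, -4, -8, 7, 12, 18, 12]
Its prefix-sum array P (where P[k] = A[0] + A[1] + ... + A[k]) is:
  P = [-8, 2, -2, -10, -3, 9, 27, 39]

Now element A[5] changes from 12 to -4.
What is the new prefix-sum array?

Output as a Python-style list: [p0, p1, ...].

Change: A[5] 12 -> -4, delta = -16
P[k] for k < 5: unchanged (A[5] not included)
P[k] for k >= 5: shift by delta = -16
  P[0] = -8 + 0 = -8
  P[1] = 2 + 0 = 2
  P[2] = -2 + 0 = -2
  P[3] = -10 + 0 = -10
  P[4] = -3 + 0 = -3
  P[5] = 9 + -16 = -7
  P[6] = 27 + -16 = 11
  P[7] = 39 + -16 = 23

Answer: [-8, 2, -2, -10, -3, -7, 11, 23]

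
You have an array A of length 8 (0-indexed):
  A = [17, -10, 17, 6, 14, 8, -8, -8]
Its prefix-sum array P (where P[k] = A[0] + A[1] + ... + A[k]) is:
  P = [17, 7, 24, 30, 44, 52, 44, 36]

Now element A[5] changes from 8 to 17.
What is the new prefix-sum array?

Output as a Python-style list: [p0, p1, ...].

Change: A[5] 8 -> 17, delta = 9
P[k] for k < 5: unchanged (A[5] not included)
P[k] for k >= 5: shift by delta = 9
  P[0] = 17 + 0 = 17
  P[1] = 7 + 0 = 7
  P[2] = 24 + 0 = 24
  P[3] = 30 + 0 = 30
  P[4] = 44 + 0 = 44
  P[5] = 52 + 9 = 61
  P[6] = 44 + 9 = 53
  P[7] = 36 + 9 = 45

Answer: [17, 7, 24, 30, 44, 61, 53, 45]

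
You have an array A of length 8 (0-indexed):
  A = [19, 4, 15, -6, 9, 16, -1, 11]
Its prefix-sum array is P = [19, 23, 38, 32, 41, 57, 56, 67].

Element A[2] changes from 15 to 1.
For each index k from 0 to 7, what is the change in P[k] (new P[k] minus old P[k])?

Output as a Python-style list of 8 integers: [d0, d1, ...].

Answer: [0, 0, -14, -14, -14, -14, -14, -14]

Derivation:
Element change: A[2] 15 -> 1, delta = -14
For k < 2: P[k] unchanged, delta_P[k] = 0
For k >= 2: P[k] shifts by exactly -14
Delta array: [0, 0, -14, -14, -14, -14, -14, -14]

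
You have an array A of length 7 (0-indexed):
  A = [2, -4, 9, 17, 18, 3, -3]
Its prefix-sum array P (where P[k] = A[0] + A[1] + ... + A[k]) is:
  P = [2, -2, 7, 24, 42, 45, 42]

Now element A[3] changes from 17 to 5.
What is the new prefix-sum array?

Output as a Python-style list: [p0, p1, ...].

Answer: [2, -2, 7, 12, 30, 33, 30]

Derivation:
Change: A[3] 17 -> 5, delta = -12
P[k] for k < 3: unchanged (A[3] not included)
P[k] for k >= 3: shift by delta = -12
  P[0] = 2 + 0 = 2
  P[1] = -2 + 0 = -2
  P[2] = 7 + 0 = 7
  P[3] = 24 + -12 = 12
  P[4] = 42 + -12 = 30
  P[5] = 45 + -12 = 33
  P[6] = 42 + -12 = 30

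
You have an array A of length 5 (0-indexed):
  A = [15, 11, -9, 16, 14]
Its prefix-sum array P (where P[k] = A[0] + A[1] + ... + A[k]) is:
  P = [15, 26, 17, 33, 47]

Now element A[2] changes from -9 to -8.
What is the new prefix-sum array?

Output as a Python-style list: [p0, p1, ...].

Change: A[2] -9 -> -8, delta = 1
P[k] for k < 2: unchanged (A[2] not included)
P[k] for k >= 2: shift by delta = 1
  P[0] = 15 + 0 = 15
  P[1] = 26 + 0 = 26
  P[2] = 17 + 1 = 18
  P[3] = 33 + 1 = 34
  P[4] = 47 + 1 = 48

Answer: [15, 26, 18, 34, 48]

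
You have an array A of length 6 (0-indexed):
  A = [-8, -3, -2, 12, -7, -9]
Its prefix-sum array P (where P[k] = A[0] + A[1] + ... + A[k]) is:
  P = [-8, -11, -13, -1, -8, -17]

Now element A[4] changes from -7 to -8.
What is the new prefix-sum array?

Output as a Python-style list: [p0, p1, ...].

Change: A[4] -7 -> -8, delta = -1
P[k] for k < 4: unchanged (A[4] not included)
P[k] for k >= 4: shift by delta = -1
  P[0] = -8 + 0 = -8
  P[1] = -11 + 0 = -11
  P[2] = -13 + 0 = -13
  P[3] = -1 + 0 = -1
  P[4] = -8 + -1 = -9
  P[5] = -17 + -1 = -18

Answer: [-8, -11, -13, -1, -9, -18]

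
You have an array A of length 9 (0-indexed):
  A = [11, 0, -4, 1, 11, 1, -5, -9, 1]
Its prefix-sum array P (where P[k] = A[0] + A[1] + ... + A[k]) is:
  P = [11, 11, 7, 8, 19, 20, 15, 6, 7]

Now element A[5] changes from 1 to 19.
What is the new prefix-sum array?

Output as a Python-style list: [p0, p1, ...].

Answer: [11, 11, 7, 8, 19, 38, 33, 24, 25]

Derivation:
Change: A[5] 1 -> 19, delta = 18
P[k] for k < 5: unchanged (A[5] not included)
P[k] for k >= 5: shift by delta = 18
  P[0] = 11 + 0 = 11
  P[1] = 11 + 0 = 11
  P[2] = 7 + 0 = 7
  P[3] = 8 + 0 = 8
  P[4] = 19 + 0 = 19
  P[5] = 20 + 18 = 38
  P[6] = 15 + 18 = 33
  P[7] = 6 + 18 = 24
  P[8] = 7 + 18 = 25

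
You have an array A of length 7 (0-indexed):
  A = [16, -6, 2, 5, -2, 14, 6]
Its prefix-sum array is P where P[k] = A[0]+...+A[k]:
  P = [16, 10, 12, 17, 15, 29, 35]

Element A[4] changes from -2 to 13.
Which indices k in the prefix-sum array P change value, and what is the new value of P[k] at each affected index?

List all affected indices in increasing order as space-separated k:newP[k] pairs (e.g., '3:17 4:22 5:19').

P[k] = A[0] + ... + A[k]
P[k] includes A[4] iff k >= 4
Affected indices: 4, 5, ..., 6; delta = 15
  P[4]: 15 + 15 = 30
  P[5]: 29 + 15 = 44
  P[6]: 35 + 15 = 50

Answer: 4:30 5:44 6:50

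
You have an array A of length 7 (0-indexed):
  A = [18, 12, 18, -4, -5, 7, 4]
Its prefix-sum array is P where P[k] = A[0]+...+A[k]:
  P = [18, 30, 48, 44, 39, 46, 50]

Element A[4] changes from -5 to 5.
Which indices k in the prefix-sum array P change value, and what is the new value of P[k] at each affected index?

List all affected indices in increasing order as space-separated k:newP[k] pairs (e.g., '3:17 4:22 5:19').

P[k] = A[0] + ... + A[k]
P[k] includes A[4] iff k >= 4
Affected indices: 4, 5, ..., 6; delta = 10
  P[4]: 39 + 10 = 49
  P[5]: 46 + 10 = 56
  P[6]: 50 + 10 = 60

Answer: 4:49 5:56 6:60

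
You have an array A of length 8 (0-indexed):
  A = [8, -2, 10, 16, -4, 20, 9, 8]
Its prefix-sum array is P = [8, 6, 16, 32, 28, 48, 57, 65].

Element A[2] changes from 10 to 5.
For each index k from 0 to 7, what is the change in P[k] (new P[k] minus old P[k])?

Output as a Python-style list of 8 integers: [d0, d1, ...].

Answer: [0, 0, -5, -5, -5, -5, -5, -5]

Derivation:
Element change: A[2] 10 -> 5, delta = -5
For k < 2: P[k] unchanged, delta_P[k] = 0
For k >= 2: P[k] shifts by exactly -5
Delta array: [0, 0, -5, -5, -5, -5, -5, -5]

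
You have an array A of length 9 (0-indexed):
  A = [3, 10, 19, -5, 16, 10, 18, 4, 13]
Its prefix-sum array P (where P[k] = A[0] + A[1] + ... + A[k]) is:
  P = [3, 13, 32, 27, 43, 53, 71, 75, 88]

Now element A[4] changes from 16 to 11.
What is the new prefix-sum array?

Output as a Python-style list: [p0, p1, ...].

Answer: [3, 13, 32, 27, 38, 48, 66, 70, 83]

Derivation:
Change: A[4] 16 -> 11, delta = -5
P[k] for k < 4: unchanged (A[4] not included)
P[k] for k >= 4: shift by delta = -5
  P[0] = 3 + 0 = 3
  P[1] = 13 + 0 = 13
  P[2] = 32 + 0 = 32
  P[3] = 27 + 0 = 27
  P[4] = 43 + -5 = 38
  P[5] = 53 + -5 = 48
  P[6] = 71 + -5 = 66
  P[7] = 75 + -5 = 70
  P[8] = 88 + -5 = 83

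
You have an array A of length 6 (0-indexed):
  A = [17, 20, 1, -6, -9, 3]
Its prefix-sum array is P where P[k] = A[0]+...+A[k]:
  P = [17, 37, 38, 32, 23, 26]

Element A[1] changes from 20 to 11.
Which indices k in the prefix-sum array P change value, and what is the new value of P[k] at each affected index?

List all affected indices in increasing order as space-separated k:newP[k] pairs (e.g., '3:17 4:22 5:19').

Answer: 1:28 2:29 3:23 4:14 5:17

Derivation:
P[k] = A[0] + ... + A[k]
P[k] includes A[1] iff k >= 1
Affected indices: 1, 2, ..., 5; delta = -9
  P[1]: 37 + -9 = 28
  P[2]: 38 + -9 = 29
  P[3]: 32 + -9 = 23
  P[4]: 23 + -9 = 14
  P[5]: 26 + -9 = 17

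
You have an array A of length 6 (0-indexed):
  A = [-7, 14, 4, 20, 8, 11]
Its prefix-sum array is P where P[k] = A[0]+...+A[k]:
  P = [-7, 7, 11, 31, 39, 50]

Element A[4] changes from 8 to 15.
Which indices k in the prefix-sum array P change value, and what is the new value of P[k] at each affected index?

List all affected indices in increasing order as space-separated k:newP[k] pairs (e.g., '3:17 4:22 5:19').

Answer: 4:46 5:57

Derivation:
P[k] = A[0] + ... + A[k]
P[k] includes A[4] iff k >= 4
Affected indices: 4, 5, ..., 5; delta = 7
  P[4]: 39 + 7 = 46
  P[5]: 50 + 7 = 57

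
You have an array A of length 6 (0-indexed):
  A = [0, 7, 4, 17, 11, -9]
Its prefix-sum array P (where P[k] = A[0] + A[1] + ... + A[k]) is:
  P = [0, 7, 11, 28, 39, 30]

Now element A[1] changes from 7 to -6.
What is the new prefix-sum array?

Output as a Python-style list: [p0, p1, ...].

Answer: [0, -6, -2, 15, 26, 17]

Derivation:
Change: A[1] 7 -> -6, delta = -13
P[k] for k < 1: unchanged (A[1] not included)
P[k] for k >= 1: shift by delta = -13
  P[0] = 0 + 0 = 0
  P[1] = 7 + -13 = -6
  P[2] = 11 + -13 = -2
  P[3] = 28 + -13 = 15
  P[4] = 39 + -13 = 26
  P[5] = 30 + -13 = 17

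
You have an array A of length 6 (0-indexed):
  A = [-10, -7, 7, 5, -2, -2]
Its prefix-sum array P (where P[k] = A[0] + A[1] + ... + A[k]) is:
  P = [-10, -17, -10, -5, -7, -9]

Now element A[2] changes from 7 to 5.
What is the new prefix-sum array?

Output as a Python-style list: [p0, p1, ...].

Change: A[2] 7 -> 5, delta = -2
P[k] for k < 2: unchanged (A[2] not included)
P[k] for k >= 2: shift by delta = -2
  P[0] = -10 + 0 = -10
  P[1] = -17 + 0 = -17
  P[2] = -10 + -2 = -12
  P[3] = -5 + -2 = -7
  P[4] = -7 + -2 = -9
  P[5] = -9 + -2 = -11

Answer: [-10, -17, -12, -7, -9, -11]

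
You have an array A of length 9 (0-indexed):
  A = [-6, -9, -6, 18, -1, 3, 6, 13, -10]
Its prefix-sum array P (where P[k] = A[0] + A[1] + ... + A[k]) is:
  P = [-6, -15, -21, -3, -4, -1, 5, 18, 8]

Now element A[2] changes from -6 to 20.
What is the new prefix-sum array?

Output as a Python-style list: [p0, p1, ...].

Answer: [-6, -15, 5, 23, 22, 25, 31, 44, 34]

Derivation:
Change: A[2] -6 -> 20, delta = 26
P[k] for k < 2: unchanged (A[2] not included)
P[k] for k >= 2: shift by delta = 26
  P[0] = -6 + 0 = -6
  P[1] = -15 + 0 = -15
  P[2] = -21 + 26 = 5
  P[3] = -3 + 26 = 23
  P[4] = -4 + 26 = 22
  P[5] = -1 + 26 = 25
  P[6] = 5 + 26 = 31
  P[7] = 18 + 26 = 44
  P[8] = 8 + 26 = 34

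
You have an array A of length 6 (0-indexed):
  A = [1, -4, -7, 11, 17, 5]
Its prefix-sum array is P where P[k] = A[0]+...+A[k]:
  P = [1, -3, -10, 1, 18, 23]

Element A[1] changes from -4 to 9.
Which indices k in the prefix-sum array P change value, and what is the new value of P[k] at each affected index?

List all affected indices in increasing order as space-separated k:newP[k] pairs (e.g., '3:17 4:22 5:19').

Answer: 1:10 2:3 3:14 4:31 5:36

Derivation:
P[k] = A[0] + ... + A[k]
P[k] includes A[1] iff k >= 1
Affected indices: 1, 2, ..., 5; delta = 13
  P[1]: -3 + 13 = 10
  P[2]: -10 + 13 = 3
  P[3]: 1 + 13 = 14
  P[4]: 18 + 13 = 31
  P[5]: 23 + 13 = 36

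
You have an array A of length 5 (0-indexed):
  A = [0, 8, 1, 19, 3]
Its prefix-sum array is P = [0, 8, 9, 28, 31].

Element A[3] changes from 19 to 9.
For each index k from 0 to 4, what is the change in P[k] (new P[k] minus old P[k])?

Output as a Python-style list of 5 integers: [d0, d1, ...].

Answer: [0, 0, 0, -10, -10]

Derivation:
Element change: A[3] 19 -> 9, delta = -10
For k < 3: P[k] unchanged, delta_P[k] = 0
For k >= 3: P[k] shifts by exactly -10
Delta array: [0, 0, 0, -10, -10]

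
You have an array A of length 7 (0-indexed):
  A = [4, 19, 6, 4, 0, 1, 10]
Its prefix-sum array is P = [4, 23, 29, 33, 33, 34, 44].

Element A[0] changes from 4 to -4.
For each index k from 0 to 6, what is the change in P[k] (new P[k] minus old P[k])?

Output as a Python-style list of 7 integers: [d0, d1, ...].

Answer: [-8, -8, -8, -8, -8, -8, -8]

Derivation:
Element change: A[0] 4 -> -4, delta = -8
For k < 0: P[k] unchanged, delta_P[k] = 0
For k >= 0: P[k] shifts by exactly -8
Delta array: [-8, -8, -8, -8, -8, -8, -8]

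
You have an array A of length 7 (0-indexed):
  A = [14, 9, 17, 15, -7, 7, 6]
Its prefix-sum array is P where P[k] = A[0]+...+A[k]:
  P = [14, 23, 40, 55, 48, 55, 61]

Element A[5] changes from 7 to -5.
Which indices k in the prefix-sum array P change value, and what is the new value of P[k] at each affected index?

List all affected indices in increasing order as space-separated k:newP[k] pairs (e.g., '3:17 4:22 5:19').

P[k] = A[0] + ... + A[k]
P[k] includes A[5] iff k >= 5
Affected indices: 5, 6, ..., 6; delta = -12
  P[5]: 55 + -12 = 43
  P[6]: 61 + -12 = 49

Answer: 5:43 6:49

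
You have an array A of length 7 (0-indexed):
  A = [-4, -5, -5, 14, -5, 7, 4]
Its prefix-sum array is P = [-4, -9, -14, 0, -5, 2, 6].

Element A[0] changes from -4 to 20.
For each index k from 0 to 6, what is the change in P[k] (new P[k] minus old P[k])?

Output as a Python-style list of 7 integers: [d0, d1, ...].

Answer: [24, 24, 24, 24, 24, 24, 24]

Derivation:
Element change: A[0] -4 -> 20, delta = 24
For k < 0: P[k] unchanged, delta_P[k] = 0
For k >= 0: P[k] shifts by exactly 24
Delta array: [24, 24, 24, 24, 24, 24, 24]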